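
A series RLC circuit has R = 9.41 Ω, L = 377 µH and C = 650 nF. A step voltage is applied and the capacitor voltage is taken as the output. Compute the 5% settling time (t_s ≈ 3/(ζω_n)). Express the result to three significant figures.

For a series RLC circuit (capacitor voltage as output), ω_n = 1/√(LC) = 1/√(377 µH · 650 nF) = 63900 rad/s.
ζ = (R/2)·√(C/L) = (9.41/2)·√(650 nF/377 µH) = 0.195.
t_s ≈ 3/(ζω_n) = 0.000240 s.

t_s ≈ 0.000240 s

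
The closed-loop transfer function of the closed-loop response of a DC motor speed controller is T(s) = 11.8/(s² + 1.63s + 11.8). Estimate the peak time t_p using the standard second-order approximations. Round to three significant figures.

Matching coefficients with s² + 2ζω_n s + ω_n² gives ω_n² = 11.8 ⇒ ω_n = 3.44 rad/s, and ζ = 1.63/(2ω_n) = 0.237.
ω_d = 3.44·√(1 − 0.237²) = 3.34 rad/s. Then t_p = π/ω_d = 0.941 s.

t_p ≈ 0.941 s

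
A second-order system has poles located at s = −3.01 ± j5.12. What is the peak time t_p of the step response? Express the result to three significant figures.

t_p = π/ω_d with ω_d = 5.12 (the imaginary part), so t_p = 0.614 s.

t_p ≈ 0.614 s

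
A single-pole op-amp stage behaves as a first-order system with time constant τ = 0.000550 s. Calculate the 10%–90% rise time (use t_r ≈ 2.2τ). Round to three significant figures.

t_r ≈ 0.00121 s

t_r ≈ 2.2τ = 0.00121 s.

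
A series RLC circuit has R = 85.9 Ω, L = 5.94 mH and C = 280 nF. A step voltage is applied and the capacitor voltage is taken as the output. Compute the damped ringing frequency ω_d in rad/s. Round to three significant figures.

ω_d ≈ 23400 rad/s

For a series RLC circuit (capacitor voltage as output), ω_n = 1/√(LC) = 1/√(5.94 mH · 280 nF) = 24500 rad/s.
ζ = (R/2)·√(C/L) = (85.9/2)·√(280 nF/5.94 mH) = 0.295.
ω_d = ω_n√(1−ζ²) = 23400 rad/s.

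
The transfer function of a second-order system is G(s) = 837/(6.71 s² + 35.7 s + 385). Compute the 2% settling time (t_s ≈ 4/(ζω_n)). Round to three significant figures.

Dividing through by 6.71: denominator becomes s² + 5.320 s + 57.38.
So ω_n = √57.38 = 7.57 rad/s and ζ = 5.320/(2·7.57) = 0.351.
t_s ≈ 4/(ζω_n) = 1.50 s.

t_s ≈ 1.50 s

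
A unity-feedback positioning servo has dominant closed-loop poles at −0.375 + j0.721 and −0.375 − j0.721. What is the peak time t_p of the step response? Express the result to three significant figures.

t_p ≈ 4.36 s

t_p = π/ω_d with ω_d = 0.721 (the imaginary part), so t_p = 4.36 s.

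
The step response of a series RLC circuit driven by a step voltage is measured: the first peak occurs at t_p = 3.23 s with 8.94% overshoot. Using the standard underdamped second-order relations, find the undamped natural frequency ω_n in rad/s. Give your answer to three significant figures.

ω_n ≈ 1.23 rad/s

ζ from %OS: ζ = |ln 0.0894|/√(π²+ln²0.0894) = 0.609.
t_p = π/ω_d ⇒ ω_d = 0.973 rad/s; then ω_n = ω_d/√(1−ζ²) = 1.23 rad/s.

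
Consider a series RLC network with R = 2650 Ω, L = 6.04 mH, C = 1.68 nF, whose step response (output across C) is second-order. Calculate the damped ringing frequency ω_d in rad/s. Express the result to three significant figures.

For a series RLC circuit (capacitor voltage as output), ω_n = 1/√(LC) = 1/√(6.04 mH · 1.68 nF) = 314000 rad/s.
ζ = (R/2)·√(C/L) = (2650/2)·√(1.68 nF/6.04 mH) = 0.699.
ω_d = 314000·√(1 − 0.699²) = 225000 rad/s.

ω_d ≈ 225000 rad/s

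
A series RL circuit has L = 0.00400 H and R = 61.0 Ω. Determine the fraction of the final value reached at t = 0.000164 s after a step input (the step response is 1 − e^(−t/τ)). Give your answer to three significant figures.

τ = L/R = 0.00400/61.0 = 0.0000656 s.
y(t)/y_∞ = 1 − e^(−t/τ) = 1 − e^(−0.000164/0.0000656) = 1 − e^(−2.50) = 0.918.

y/y_∞ ≈ 0.918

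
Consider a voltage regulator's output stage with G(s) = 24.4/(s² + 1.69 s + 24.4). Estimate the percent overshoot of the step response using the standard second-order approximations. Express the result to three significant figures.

Comparing the denominator to s² + 2ζω_n s + ω_n²: ω_n = √24.4 = 4.94 rad/s, and 2ζω_n = 1.69 so ζ = 1.69/(2·4.94) = 0.171.
%OS = 100·exp(−πζ/√(1−ζ²)) = 58.0%.

%OS ≈ 58.0%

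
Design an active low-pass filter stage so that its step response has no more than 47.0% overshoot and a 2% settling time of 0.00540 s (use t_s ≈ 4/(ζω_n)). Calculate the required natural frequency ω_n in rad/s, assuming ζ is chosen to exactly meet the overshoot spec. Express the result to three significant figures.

ω_n ≈ 3170 rad/s

From %OS = 100·exp(−πζ/√(1−ζ²)), invert to get ζ = −ln(OS)/√(π² + ln²(OS)) with OS = 0.470.
−ln 0.470 = 0.7550, so ζ = 0.7550/√(π² + 0.5701) = 0.234.
From t_s ≈ 4/(ζω_n): ω_n = 4/(ζ·t_s) = 4/(0.234·0.00540) = 3170 rad/s.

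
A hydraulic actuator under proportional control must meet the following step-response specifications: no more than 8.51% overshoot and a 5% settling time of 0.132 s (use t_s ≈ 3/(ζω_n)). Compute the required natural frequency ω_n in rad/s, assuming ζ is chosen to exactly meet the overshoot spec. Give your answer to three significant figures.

ω_n ≈ 36.8 rad/s

From %OS = 100·exp(−πζ/√(1−ζ²)), invert to get ζ = −ln(OS)/√(π² + ln²(OS)) with OS = 0.0851.
−ln 0.0851 = 2.464, so ζ = 2.464/√(π² + 6.071) = 0.617.
From t_s ≈ 3/(ζω_n): ω_n = 3/(ζ·t_s) = 3/(0.617·0.132) = 36.8 rad/s.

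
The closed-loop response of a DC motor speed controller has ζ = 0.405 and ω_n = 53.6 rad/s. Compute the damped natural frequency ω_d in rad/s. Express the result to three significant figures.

ω_d = ω_n√(1−ζ²) = 53.6·√0.836 = 49.0 rad/s.

ω_d ≈ 49.0 rad/s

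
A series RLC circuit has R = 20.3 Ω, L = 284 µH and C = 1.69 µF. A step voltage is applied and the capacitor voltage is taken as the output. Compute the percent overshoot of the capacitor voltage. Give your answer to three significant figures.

For a series RLC circuit (capacitor voltage as output), ω_n = 1/√(LC) = 1/√(284 µH · 1.69 µF) = 45600 rad/s.
ζ = (R/2)·√(C/L) = (20.3/2)·√(1.69 µF/284 µH) = 0.783.
Overshoot: exp(−π·0.783/√(1−0.783²)) = 0.0192, i.e. 1.92%.

%OS ≈ 1.92%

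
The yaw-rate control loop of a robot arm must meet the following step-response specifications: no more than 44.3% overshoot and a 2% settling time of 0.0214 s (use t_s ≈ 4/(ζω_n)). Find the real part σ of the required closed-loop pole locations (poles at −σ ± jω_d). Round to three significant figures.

σ ≈ 187

The settling-time spec alone fixes σ = ζω_n = 4/t_s = 4/0.0214 = 187.
(Overshoot then fixes ζ = 0.251 and hence ω_d = σ·√(1−ζ²)/ζ = 721 rad/s.)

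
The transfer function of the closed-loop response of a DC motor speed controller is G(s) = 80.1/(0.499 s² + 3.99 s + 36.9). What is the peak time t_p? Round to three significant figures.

t_p ≈ 0.413 s

Dividing through by 0.499: denominator becomes s² + 7.996 s + 73.95.
So ω_n = √73.95 = 8.60 rad/s and ζ = 7.996/(2·8.60) = 0.465.
The damped frequency ω_d = ω_n√(1−ζ²) = 7.61 rad/s. t_p = π/ω_d = 0.413 s.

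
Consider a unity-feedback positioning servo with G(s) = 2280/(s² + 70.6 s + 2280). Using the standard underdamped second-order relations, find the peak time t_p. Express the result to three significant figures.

ω_n = √2280 = 47.7 rad/s; ζ = 70.6/(2·47.7) = 0.739.
ω_d = 47.7·√(1 − 0.739²) = 32.2 rad/s. Then t_p = π/ω_d = 0.0977 s.

t_p ≈ 0.0977 s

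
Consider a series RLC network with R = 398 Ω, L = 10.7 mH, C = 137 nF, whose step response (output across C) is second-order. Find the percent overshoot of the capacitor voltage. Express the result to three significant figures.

For a series RLC circuit (capacitor voltage as output), ω_n = 1/√(LC) = 1/√(10.7 mH · 137 nF) = 26100 rad/s.
ζ = (R/2)·√(C/L) = (398/2)·√(137 nF/10.7 mH) = 0.712.
Overshoot: exp(−π·0.712/√(1−0.712²)) = 0.0413, i.e. 4.13%.

%OS ≈ 4.13%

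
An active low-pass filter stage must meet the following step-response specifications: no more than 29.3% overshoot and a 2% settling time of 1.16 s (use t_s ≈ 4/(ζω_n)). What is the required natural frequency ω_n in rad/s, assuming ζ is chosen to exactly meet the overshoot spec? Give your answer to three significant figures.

ω_n ≈ 9.47 rad/s

From %OS = 100·exp(−πζ/√(1−ζ²)), invert to get ζ = −ln(OS)/√(π² + ln²(OS)) with OS = 0.293.
−ln 0.293 = 1.228, so ζ = 1.228/√(π² + 1.507) = 0.364.
From t_s ≈ 4/(ζω_n): ω_n = 4/(ζ·t_s) = 4/(0.364·1.16) = 9.47 rad/s.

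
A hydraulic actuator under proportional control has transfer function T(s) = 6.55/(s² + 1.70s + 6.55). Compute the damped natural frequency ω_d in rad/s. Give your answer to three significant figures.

Matching coefficients with s² + 2ζω_n s + ω_n² gives ω_n² = 6.55 ⇒ ω_n = 2.56 rad/s, and ζ = 1.70/(2ω_n) = 0.332.
ω_d = 2.56·√(1 − 0.332²) = 2.41 rad/s.

ω_d ≈ 2.41 rad/s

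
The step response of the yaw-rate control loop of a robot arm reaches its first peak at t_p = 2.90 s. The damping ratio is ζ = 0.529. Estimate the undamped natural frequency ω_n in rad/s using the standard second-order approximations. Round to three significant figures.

Peak time t_p = π/ω_d, so ω_d = π/t_p = π/2.90 = 1.08 rad/s.
ω_n = ω_d/√(1−ζ²) = 1.08/√0.720 = 1.28 rad/s.

ω_n ≈ 1.28 rad/s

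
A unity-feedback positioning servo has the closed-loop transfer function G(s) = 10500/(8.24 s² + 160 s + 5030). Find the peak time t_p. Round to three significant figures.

t_p ≈ 0.138 s

Dividing through by 8.24: denominator becomes s² + 19.42 s + 610.4.
So ω_n = √610.4 = 24.7 rad/s and ζ = 19.42/(2·24.7) = 0.393.
ω_d = 24.7·√(1 − 0.393²) = 22.7 rad/s. t_p = π/ω_d = 0.138 s.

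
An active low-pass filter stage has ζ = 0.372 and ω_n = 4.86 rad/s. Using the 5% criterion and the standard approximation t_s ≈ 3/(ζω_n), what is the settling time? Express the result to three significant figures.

t_s ≈ 3/(ζω_n) = 3/(0.372 × 4.86) = 1.66 s.

t_s ≈ 1.66 s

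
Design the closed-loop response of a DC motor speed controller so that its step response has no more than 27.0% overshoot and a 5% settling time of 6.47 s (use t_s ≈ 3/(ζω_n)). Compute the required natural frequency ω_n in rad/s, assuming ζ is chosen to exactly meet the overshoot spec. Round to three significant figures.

ω_n ≈ 1.21 rad/s

Inverting the overshoot relation: ζ = |ln 0.270|/√(π² + ln²0.270) = 0.385.
From t_s ≈ 3/(ζω_n): ω_n = 3/(ζ·t_s) = 3/(0.385·6.47) = 1.21 rad/s.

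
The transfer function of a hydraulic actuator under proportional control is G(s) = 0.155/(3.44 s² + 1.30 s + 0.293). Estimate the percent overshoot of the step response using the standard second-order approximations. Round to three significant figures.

%OS ≈ 6.93%

Dividing through by 3.44: denominator becomes s² + 0.3779 s + 0.08517.
So ω_n = √0.08517 = 0.292 rad/s and ζ = 0.3779/(2·0.292) = 0.647.
Overshoot: exp(−π·0.647/√(1−0.647²)) = 0.0693, i.e. 6.93%.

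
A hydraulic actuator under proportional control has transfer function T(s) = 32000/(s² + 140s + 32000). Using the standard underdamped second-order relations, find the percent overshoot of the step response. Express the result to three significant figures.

ω_n = √32000 = 179 rad/s; ζ = 140/(2·179) = 0.391.
Overshoot: exp(−π·0.391/√(1−0.391²)) = 0.263, i.e. 26.3%.

%OS ≈ 26.3%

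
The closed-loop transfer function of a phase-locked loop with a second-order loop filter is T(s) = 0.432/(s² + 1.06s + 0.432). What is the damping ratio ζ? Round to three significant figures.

Matching coefficients with s² + 2ζω_n s + ω_n² gives ω_n² = 0.432 ⇒ ω_n = 0.657 rad/s, and ζ = 1.06/(2ω_n) = 0.806.

ζ ≈ 0.806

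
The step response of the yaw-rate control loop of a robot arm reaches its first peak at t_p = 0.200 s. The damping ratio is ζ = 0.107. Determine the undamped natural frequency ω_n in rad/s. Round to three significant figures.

ω_n ≈ 15.8 rad/s

Peak time t_p = π/ω_d, so ω_d = π/t_p = π/0.200 = 15.7 rad/s.
ω_n = ω_d/√(1−ζ²) = 15.7/√0.989 = 15.8 rad/s.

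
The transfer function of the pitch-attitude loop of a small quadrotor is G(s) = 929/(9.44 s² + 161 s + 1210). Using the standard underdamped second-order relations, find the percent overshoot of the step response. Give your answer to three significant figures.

%OS ≈ 2.74%

Dividing through by 9.44: denominator becomes s² + 17.06 s + 128.2.
So ω_n = √128.2 = 11.3 rad/s and ζ = 17.06/(2·11.3) = 0.753.
%OS = 100·exp(−πζ/√(1−ζ²)) = 2.74%.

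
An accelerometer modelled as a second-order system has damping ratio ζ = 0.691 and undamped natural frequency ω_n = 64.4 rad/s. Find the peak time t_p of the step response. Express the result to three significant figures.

The damped frequency is ω_d = ω_n√(1−ζ²) = 64.4·√(1−0.477) = 46.6 rad/s.
Peak time t_p = π/ω_d = π/46.6 = 0.0675 s.

t_p ≈ 0.0675 s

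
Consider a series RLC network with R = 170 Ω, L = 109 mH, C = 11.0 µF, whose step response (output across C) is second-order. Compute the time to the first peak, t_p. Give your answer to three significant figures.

t_p ≈ 0.00661 s

For a series RLC circuit (capacitor voltage as output), ω_n = 1/√(LC) = 1/√(109 mH · 11.0 µF) = 913 rad/s.
ζ = (R/2)·√(C/L) = (170/2)·√(11.0 µF/109 mH) = 0.854.
ω_d = 913·√(1 − 0.854²) = 475 rad/s. t_p = π/ω_d = 0.00661 s.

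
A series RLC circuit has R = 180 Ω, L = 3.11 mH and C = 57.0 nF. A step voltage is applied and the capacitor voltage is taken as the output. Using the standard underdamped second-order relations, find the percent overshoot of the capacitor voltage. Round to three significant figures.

For a series RLC circuit (capacitor voltage as output), ω_n = 1/√(LC) = 1/√(3.11 mH · 57.0 nF) = 75100 rad/s.
ζ = (R/2)·√(C/L) = (180/2)·√(57.0 nF/3.11 mH) = 0.385.
%OS = 100·exp(−πζ/√(1−ζ²)) = 26.9%.

%OS ≈ 26.9%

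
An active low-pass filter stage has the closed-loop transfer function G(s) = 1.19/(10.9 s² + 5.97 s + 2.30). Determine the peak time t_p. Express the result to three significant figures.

t_p ≈ 8.52 s

Dividing through by 10.9: denominator becomes s² + 0.5477 s + 0.2110.
So ω_n = √0.2110 = 0.459 rad/s and ζ = 0.5477/(2·0.459) = 0.596.
ω_d = 0.459·√(1 − 0.596²) = 0.369 rad/s. t_p = π/ω_d = 8.52 s.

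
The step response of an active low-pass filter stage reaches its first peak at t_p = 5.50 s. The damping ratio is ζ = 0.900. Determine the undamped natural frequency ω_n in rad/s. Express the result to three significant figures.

ω_n ≈ 1.31 rad/s

Peak time t_p = π/ω_d, so ω_d = π/t_p = π/5.50 = 0.571 rad/s.
ω_n = ω_d/√(1−ζ²) = 0.571/√0.190 = 1.31 rad/s.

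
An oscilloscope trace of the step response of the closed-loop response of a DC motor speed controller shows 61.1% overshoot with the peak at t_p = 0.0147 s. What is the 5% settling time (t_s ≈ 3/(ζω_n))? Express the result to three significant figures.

t_s ≈ 0.0895 s

ζ from %OS: ζ = |ln 0.611|/√(π²+ln²0.611) = 0.155.
t_p = π/ω_d ⇒ ω_d = 214 rad/s; then ω_n = ω_d/√(1−ζ²) = 216 rad/s.
t_s ≈ 3/(ζω_n) = 3/(0.155·216) = 0.0895 s.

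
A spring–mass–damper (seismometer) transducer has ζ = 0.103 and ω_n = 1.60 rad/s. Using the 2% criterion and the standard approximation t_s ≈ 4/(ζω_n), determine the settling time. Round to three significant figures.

t_s ≈ 24.3 s

t_s ≈ 4/(ζω_n) = 4/(0.103 × 1.60) = 24.3 s.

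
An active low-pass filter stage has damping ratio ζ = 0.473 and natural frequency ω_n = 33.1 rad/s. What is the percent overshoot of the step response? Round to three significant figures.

For an underdamped second-order system, %OS = 100·exp(−πζ/√(1−ζ²)).
πζ/√(1−ζ²) = π·0.473/√(1−0.224) = 1.687, so %OS = 100·e^(−1.687) = 18.5%.

%OS ≈ 18.5%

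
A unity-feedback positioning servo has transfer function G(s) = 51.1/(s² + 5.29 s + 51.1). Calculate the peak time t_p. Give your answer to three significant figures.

ω_n = √51.1 = 7.15 rad/s; ζ = 5.29/(2·7.15) = 0.370.
ω_d = 7.15·√(1 − 0.370²) = 6.64 rad/s. Then t_p = π/ω_d = 0.473 s.

t_p ≈ 0.473 s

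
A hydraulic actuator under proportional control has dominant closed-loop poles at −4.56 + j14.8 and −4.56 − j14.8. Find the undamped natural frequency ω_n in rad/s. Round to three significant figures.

ω_n ≈ 15.5 rad/s

|pole| = ω_n = √(4.56² + 14.8²) = 15.5 rad/s; ζ = cos θ = σ/ω_n = 0.294.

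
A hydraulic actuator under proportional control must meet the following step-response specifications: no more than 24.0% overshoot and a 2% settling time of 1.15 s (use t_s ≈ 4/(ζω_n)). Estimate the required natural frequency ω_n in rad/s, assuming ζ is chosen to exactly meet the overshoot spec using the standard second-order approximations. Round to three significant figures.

From %OS = 100·exp(−πζ/√(1−ζ²)), invert to get ζ = −ln(OS)/√(π² + ln²(OS)) with OS = 0.240.
−ln 0.240 = 1.427, so ζ = 1.427/√(π² + 2.037) = 0.414.
Then ω_n = 4/(ζ t_s) = 4/(0.414 × 1.15) = 8.41 rad/s.

ω_n ≈ 8.41 rad/s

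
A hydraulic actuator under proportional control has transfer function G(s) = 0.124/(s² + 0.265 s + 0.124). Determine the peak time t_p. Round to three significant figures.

Comparing the denominator to s² + 2ζω_n s + ω_n²: ω_n = √0.124 = 0.352 rad/s, and 2ζω_n = 0.265 so ζ = 0.265/(2·0.352) = 0.376.
The damped frequency ω_d = ω_n√(1−ζ²) = 0.326 rad/s. Then t_p = π/ω_d = 9.63 s.

t_p ≈ 9.63 s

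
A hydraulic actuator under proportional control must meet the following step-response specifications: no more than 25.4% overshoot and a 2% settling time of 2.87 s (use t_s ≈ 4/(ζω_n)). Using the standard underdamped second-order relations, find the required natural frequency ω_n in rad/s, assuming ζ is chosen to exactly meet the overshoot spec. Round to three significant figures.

ζ = −ln(OS)/√(π² + (ln OS)²). With OS = 0.254, ln OS = −1.370 and ζ = 1.370/3.427 = 0.400.
Then ω_n = 4/(ζ t_s) = 4/(0.400 × 2.87) = 3.49 rad/s.

ω_n ≈ 3.49 rad/s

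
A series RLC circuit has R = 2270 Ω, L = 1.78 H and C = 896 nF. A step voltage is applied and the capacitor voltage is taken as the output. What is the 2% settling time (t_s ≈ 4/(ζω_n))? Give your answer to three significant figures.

For a series RLC circuit (capacitor voltage as output), ω_n = 1/√(LC) = 1/√(1.78 H · 896 nF) = 792 rad/s.
ζ = (R/2)·√(C/L) = (2270/2)·√(896 nF/1.78 H) = 0.805.
t_s ≈ 4/(ζω_n) = 0.00627 s.

t_s ≈ 0.00627 s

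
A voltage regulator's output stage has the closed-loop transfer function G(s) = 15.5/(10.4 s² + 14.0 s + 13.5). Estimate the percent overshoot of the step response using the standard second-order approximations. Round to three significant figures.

%OS ≈ 10.0%

Dividing through by 10.4: denominator becomes s² + 1.346 s + 1.298.
So ω_n = √1.298 = 1.14 rad/s and ζ = 1.346/(2·1.14) = 0.591.
%OS = 100 e^{−πζ/√(1−ζ²)} with ζ = 0.591 gives 10.0%.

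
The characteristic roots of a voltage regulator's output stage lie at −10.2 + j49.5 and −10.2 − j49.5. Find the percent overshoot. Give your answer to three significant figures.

With σ = 10.2, ω_d = 49.5: ω_n = √(σ²+ω_d²) = 50.5 rad/s, ζ = σ/ω_n = 0.202.
%OS = 100 e^{−πζ/√(1−ζ²)} with ζ = 0.202 gives 52.3%.

%OS ≈ 52.3%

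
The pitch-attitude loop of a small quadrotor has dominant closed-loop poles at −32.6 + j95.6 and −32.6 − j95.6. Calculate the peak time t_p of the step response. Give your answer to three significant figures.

t_p = π/ω_d with ω_d = 95.6 (the imaginary part), so t_p = 0.0329 s.

t_p ≈ 0.0329 s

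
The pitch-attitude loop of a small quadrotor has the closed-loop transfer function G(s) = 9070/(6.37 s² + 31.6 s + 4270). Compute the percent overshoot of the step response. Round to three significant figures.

%OS ≈ 73.9%

Dividing through by 6.37: denominator becomes s² + 4.961 s + 670.3.
So ω_n = √670.3 = 25.9 rad/s and ζ = 4.961/(2·25.9) = 0.0958.
Overshoot: exp(−π·0.0958/√(1−0.0958²)) = 0.739, i.e. 73.9%.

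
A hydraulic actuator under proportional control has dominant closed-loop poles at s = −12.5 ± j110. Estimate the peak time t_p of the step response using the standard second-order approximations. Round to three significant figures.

t_p = π/ω_d with ω_d = 110 (the imaginary part), so t_p = 0.0286 s.

t_p ≈ 0.0286 s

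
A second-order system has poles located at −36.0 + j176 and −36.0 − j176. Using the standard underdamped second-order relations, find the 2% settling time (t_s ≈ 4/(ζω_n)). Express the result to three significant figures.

t_s ≈ 0.111 s

For poles at −σ ± jω_d, ζω_n = σ = 36.0, so t_s ≈ 4/σ = 0.111 s.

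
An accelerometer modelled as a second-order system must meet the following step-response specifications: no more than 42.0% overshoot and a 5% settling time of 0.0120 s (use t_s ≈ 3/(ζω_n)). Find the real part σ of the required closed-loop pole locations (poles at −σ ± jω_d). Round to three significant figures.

The settling-time spec alone fixes σ = ζω_n = 3/t_s = 3/0.0120 = 250.
(Overshoot then fixes ζ = 0.266 and hence ω_d = σ·√(1−ζ²)/ζ = 905 rad/s.)

σ ≈ 250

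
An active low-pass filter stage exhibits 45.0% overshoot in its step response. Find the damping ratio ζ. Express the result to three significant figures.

ζ ≈ 0.246

From %OS = 100·exp(−πζ/√(1−ζ²)), invert to get ζ = −ln(OS)/√(π² + ln²(OS)) with OS = 0.450.
−ln 0.450 = 0.7985, so ζ = 0.7985/√(π² + 0.6376) = 0.246.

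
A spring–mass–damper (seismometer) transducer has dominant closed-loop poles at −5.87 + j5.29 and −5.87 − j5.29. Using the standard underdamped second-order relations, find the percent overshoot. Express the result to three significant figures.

%OS ≈ 3.06%

The poles are at −σ ± jω_d with σ = 5.87 and ω_d = 5.29, so ω_n = √(σ²+ω_d²) = 7.90 rad/s and ζ = σ/ω_n = 0.743.
Overshoot: exp(−π·0.743/√(1−0.743²)) = 0.0306, i.e. 3.06%.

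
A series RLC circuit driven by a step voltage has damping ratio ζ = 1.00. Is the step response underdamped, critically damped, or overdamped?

critically damped

Since ζ = 1, the system is critically damped.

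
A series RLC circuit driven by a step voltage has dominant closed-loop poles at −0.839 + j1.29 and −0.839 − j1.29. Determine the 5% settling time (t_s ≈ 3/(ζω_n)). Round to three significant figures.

For poles at −σ ± jω_d, ζω_n = σ = 0.839, so t_s ≈ 3/σ = 3.58 s.

t_s ≈ 3.58 s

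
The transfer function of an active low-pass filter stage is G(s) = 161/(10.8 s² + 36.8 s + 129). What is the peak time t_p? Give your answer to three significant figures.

t_p ≈ 1.04 s

Dividing through by 10.8: denominator becomes s² + 3.407 s + 11.94.
So ω_n = √11.94 = 3.46 rad/s and ζ = 3.407/(2·3.46) = 0.493.
ω_d = 3.46·√(1 − 0.493²) = 3.01 rad/s. t_p = π/ω_d = 1.04 s.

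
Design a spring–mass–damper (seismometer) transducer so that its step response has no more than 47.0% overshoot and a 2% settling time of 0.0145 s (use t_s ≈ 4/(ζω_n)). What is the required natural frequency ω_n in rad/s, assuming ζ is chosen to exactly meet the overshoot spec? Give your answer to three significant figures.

Inverting the overshoot relation: ζ = |ln 0.470|/√(π² + ln²0.470) = 0.234.
Then ω_n = 4/(ζ t_s) = 4/(0.234 × 0.0145) = 1180 rad/s.

ω_n ≈ 1180 rad/s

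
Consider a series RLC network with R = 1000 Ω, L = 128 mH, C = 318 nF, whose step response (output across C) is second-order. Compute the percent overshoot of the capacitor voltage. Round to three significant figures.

%OS ≈ 1.79%

For a series RLC circuit (capacitor voltage as output), ω_n = 1/√(LC) = 1/√(128 mH · 318 nF) = 4960 rad/s.
ζ = (R/2)·√(C/L) = (1000/2)·√(318 nF/128 mH) = 0.788.
Overshoot: exp(−π·0.788/√(1−0.788²)) = 0.0179, i.e. 1.79%.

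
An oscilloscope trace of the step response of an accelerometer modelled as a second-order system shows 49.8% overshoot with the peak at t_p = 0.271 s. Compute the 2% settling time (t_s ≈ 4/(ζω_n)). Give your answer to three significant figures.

t_s ≈ 1.55 s

From the overshoot, ζ = −ln(OS)/√(π²+ln²(OS)) = 0.217.
t_p = π/ω_d ⇒ ω_d = 11.6 rad/s; then ω_n = ω_d/√(1−ζ²) = 11.9 rad/s.
t_s ≈ 4/(ζω_n) = 4/(0.217·11.9) = 1.55 s.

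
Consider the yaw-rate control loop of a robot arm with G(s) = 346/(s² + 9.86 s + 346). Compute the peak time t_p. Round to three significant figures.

t_p ≈ 0.175 s

ω_n = √346 = 18.6 rad/s; ζ = 9.86/(2·18.6) = 0.265.
ω_d = ω_n√(1−ζ²) = 17.9 rad/s. Then t_p = π/ω_d = 0.175 s.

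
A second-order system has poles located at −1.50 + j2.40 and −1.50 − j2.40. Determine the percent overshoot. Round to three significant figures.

The poles are at −σ ± jω_d with σ = 1.50 and ω_d = 2.40, so ω_n = √(σ²+ω_d²) = 2.83 rad/s and ζ = σ/ω_n = 0.530.
%OS = 100·exp(−πζ/√(1−ζ²)) = 14.0%.

%OS ≈ 14.0%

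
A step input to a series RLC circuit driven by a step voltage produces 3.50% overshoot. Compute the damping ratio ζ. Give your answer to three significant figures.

Inverting the overshoot relation: ζ = |ln 0.0350|/√(π² + ln²0.0350) = 0.730.

ζ ≈ 0.730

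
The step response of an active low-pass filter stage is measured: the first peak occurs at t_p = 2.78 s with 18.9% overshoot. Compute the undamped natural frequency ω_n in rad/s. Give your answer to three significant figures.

ζ from %OS: ζ = |ln 0.189|/√(π²+ln²0.189) = 0.469.
t_p = π/ω_d ⇒ ω_d = 1.13 rad/s; then ω_n = ω_d/√(1−ζ²) = 1.28 rad/s.

ω_n ≈ 1.28 rad/s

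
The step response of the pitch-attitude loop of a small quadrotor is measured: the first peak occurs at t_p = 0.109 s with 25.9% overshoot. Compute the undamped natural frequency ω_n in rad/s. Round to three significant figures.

ζ from %OS: ζ = |ln 0.259|/√(π²+ln²0.259) = 0.395.
t_p = π/ω_d ⇒ ω_d = 28.8 rad/s; then ω_n = ω_d/√(1−ζ²) = 31.4 rad/s.

ω_n ≈ 31.4 rad/s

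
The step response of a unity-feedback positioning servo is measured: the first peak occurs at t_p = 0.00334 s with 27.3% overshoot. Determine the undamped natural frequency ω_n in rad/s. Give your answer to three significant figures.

ω_n ≈ 1020 rad/s

From the overshoot, ζ = −ln(OS)/√(π²+ln²(OS)) = 0.382.
t_p = π/ω_d ⇒ ω_d = 941 rad/s; then ω_n = ω_d/√(1−ζ²) = 1020 rad/s.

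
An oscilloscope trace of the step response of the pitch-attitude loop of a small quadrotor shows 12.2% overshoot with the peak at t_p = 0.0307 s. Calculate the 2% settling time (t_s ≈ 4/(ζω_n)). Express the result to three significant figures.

ζ from %OS: ζ = |ln 0.122|/√(π²+ln²0.122) = 0.556.
From t_p = π/ω_d, ω_d = π/0.0307 = 102 rad/s, so ω_n = ω_d/√(1−ζ²) = 123 rad/s.
t_s ≈ 4/(ζω_n) = 4/(0.556·123) = 0.0584 s.

t_s ≈ 0.0584 s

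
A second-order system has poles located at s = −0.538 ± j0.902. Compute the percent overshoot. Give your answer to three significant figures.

%OS ≈ 15.4%

The poles are at −σ ± jω_d with σ = 0.538 and ω_d = 0.902, so ω_n = √(σ²+ω_d²) = 1.05 rad/s and ζ = σ/ω_n = 0.512.
%OS = 100 e^{−πζ/√(1−ζ²)} with ζ = 0.512 gives 15.4%.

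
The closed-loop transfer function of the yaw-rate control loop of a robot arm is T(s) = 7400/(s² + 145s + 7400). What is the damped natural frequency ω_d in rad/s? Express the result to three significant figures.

ω_d ≈ 46.3 rad/s

Comparing the denominator to s² + 2ζω_n s + ω_n²: ω_n = √7400 = 86.0 rad/s, and 2ζω_n = 145 so ζ = 145/(2·86.0) = 0.843.
ω_d = ω_n√(1−ζ²) = 46.3 rad/s.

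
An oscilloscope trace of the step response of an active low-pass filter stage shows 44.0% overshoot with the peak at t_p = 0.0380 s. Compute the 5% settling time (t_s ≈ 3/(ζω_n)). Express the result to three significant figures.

ζ from %OS: ζ = |ln 0.440|/√(π²+ln²0.440) = 0.253.
From t_p = π/ω_d, ω_d = π/0.0380 = 82.7 rad/s, so ω_n = ω_d/√(1−ζ²) = 85.4 rad/s.
t_s ≈ 3/(ζω_n) = 3/(0.253·85.4) = 0.139 s.

t_s ≈ 0.139 s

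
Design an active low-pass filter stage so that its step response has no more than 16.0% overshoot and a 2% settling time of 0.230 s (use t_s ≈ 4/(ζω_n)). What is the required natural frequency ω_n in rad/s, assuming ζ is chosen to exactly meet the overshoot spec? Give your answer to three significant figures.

Inverting the overshoot relation: ζ = |ln 0.160|/√(π² + ln²0.160) = 0.504.
From t_s ≈ 4/(ζω_n): ω_n = 4/(ζ·t_s) = 4/(0.504·0.230) = 34.5 rad/s.

ω_n ≈ 34.5 rad/s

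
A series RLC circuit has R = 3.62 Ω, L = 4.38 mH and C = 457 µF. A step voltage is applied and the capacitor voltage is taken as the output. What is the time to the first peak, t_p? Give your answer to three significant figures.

For a series RLC circuit (capacitor voltage as output), ω_n = 1/√(LC) = 1/√(4.38 mH · 457 µF) = 707 rad/s.
ζ = (R/2)·√(C/L) = (3.62/2)·√(457 µF/4.38 mH) = 0.585.
ω_d = ω_n√(1−ζ²) = 573 rad/s. t_p = π/ω_d = 0.00548 s.

t_p ≈ 0.00548 s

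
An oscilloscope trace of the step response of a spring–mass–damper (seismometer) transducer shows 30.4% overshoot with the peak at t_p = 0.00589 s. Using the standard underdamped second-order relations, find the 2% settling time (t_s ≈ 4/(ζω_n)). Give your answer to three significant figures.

The overshoot fixes ζ = −ln(OS)/√(π²+ln²(OS)) = 0.354.
From t_p = π/ω_d, ω_d = π/0.00589 = 533 rad/s, so ω_n = ω_d/√(1−ζ²) = 570 rad/s.
t_s ≈ 4/(ζω_n) = 4/(0.354·570) = 0.0198 s.

t_s ≈ 0.0198 s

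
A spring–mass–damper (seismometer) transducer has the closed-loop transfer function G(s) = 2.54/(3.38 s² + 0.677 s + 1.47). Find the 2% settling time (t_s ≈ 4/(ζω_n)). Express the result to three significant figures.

t_s ≈ 39.9 s

Dividing through by 3.38: denominator becomes s² + 0.2003 s + 0.4349.
So ω_n = √0.4349 = 0.659 rad/s and ζ = 0.2003/(2·0.659) = 0.152.
t_s ≈ 4/(ζω_n) = 39.9 s.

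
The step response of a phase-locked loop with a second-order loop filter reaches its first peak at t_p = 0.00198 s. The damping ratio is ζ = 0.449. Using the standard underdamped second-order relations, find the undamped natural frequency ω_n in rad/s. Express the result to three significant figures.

ω_n ≈ 1780 rad/s

Peak time t_p = π/ω_d, so ω_d = π/t_p = π/0.00198 = 1590 rad/s.
ω_n = ω_d/√(1−ζ²) = 1590/√0.798 = 1780 rad/s.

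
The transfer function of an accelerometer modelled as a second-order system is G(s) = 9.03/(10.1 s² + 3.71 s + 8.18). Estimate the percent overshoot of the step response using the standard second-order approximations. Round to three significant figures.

%OS ≈ 51.9%

Dividing through by 10.1: denominator becomes s² + 0.3673 s + 0.8099.
So ω_n = √0.8099 = 0.900 rad/s and ζ = 0.3673/(2·0.900) = 0.204.
%OS = 100·exp(−πζ/√(1−ζ²)) = 51.9%.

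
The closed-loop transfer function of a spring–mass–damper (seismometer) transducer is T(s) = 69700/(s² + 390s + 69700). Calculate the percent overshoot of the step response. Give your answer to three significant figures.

%OS ≈ 3.20%

Matching coefficients with s² + 2ζω_n s + ω_n² gives ω_n² = 69700 ⇒ ω_n = 264 rad/s, and ζ = 390/(2ω_n) = 0.739.
Overshoot: exp(−π·0.739/√(1−0.739²)) = 0.0320, i.e. 3.20%.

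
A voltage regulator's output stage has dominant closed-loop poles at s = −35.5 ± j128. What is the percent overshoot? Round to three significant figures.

%OS ≈ 41.8%

With σ = 35.5, ω_d = 128: ω_n = √(σ²+ω_d²) = 133 rad/s, ζ = σ/ω_n = 0.267.
%OS = 100 e^{−πζ/√(1−ζ²)} with ζ = 0.267 gives 41.8%.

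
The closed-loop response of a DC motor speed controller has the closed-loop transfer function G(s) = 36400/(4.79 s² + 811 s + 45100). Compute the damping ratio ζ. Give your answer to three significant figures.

ζ ≈ 0.872

Dividing through by 4.79: denominator becomes s² + 169.3 s + 9415.
So ω_n = √9415 = 97.0 rad/s and ζ = 169.3/(2·97.0) = 0.872.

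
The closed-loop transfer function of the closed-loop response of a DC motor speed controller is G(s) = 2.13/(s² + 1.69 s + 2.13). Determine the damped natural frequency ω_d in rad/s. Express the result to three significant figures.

Matching coefficients with s² + 2ζω_n s + ω_n² gives ω_n² = 2.13 ⇒ ω_n = 1.46 rad/s, and ζ = 1.69/(2ω_n) = 0.579.
The damped frequency ω_d = ω_n√(1−ζ²) = 1.19 rad/s.

ω_d ≈ 1.19 rad/s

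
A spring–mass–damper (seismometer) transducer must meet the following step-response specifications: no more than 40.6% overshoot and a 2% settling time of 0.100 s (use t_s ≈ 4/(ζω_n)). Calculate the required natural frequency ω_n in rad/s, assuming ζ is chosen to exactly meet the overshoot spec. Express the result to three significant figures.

From %OS = 100·exp(−πζ/√(1−ζ²)), invert to get ζ = −ln(OS)/√(π² + ln²(OS)) with OS = 0.406.
−ln 0.406 = 0.9014, so ζ = 0.9014/√(π² + 0.8125) = 0.276.
Then ω_n = 4/(ζ t_s) = 4/(0.276 × 0.100) = 145 rad/s.

ω_n ≈ 145 rad/s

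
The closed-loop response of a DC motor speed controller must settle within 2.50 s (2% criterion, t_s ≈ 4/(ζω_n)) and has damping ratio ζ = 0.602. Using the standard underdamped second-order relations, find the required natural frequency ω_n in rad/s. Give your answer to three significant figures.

Rearranging t_s ≈ 4/(ζω_n) gives ω_n = 4/(ζ·t_s) = 4/(0.602 × 2.50) = 2.66 rad/s.

ω_n ≈ 2.66 rad/s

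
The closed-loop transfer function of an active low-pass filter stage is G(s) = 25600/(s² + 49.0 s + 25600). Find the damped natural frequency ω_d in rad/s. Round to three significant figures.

ω_n = √25600 = 160 rad/s; ζ = 49.0/(2·160) = 0.153.
ω_d = 160·√(1 − 0.153²) = 158 rad/s.

ω_d ≈ 158 rad/s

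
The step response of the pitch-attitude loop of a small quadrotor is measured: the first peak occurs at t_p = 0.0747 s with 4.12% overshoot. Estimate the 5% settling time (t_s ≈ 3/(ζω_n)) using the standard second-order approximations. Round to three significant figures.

The overshoot fixes ζ = −ln(OS)/√(π²+ln²(OS)) = 0.712.
t_p = π/ω_d ⇒ ω_d = 42.1 rad/s; then ω_n = ω_d/√(1−ζ²) = 59.9 rad/s.
t_s ≈ 3/(ζω_n) = 3/(0.712·59.9) = 0.0703 s.

t_s ≈ 0.0703 s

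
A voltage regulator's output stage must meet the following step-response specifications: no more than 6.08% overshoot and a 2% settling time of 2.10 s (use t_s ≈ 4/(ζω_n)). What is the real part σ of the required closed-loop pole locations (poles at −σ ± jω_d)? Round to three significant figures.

σ ≈ 1.90

The settling-time spec alone fixes σ = ζω_n = 4/t_s = 4/2.10 = 1.90.
(Overshoot then fixes ζ = 0.665 and hence ω_d = σ·√(1−ζ²)/ζ = 2.14 rad/s.)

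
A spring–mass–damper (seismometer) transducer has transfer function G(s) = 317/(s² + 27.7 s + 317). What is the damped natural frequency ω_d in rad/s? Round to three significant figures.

ω_n = √317 = 17.8 rad/s; ζ = 27.7/(2·17.8) = 0.778.
The damped frequency ω_d = ω_n√(1−ζ²) = 11.2 rad/s.

ω_d ≈ 11.2 rad/s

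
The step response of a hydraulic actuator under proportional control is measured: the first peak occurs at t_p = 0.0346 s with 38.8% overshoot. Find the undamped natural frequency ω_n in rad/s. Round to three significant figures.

The overshoot fixes ζ = −ln(OS)/√(π²+ln²(OS)) = 0.289.
From t_p = π/ω_d, ω_d = π/0.0346 = 90.8 rad/s, so ω_n = ω_d/√(1−ζ²) = 94.8 rad/s.

ω_n ≈ 94.8 rad/s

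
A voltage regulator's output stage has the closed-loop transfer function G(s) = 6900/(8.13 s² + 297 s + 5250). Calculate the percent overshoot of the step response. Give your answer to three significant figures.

%OS ≈ 3.88%

Dividing through by 8.13: denominator becomes s² + 36.53 s + 645.8.
So ω_n = √645.8 = 25.4 rad/s and ζ = 36.53/(2·25.4) = 0.719.
%OS = 100 e^{−πζ/√(1−ζ²)} with ζ = 0.719 gives 3.88%.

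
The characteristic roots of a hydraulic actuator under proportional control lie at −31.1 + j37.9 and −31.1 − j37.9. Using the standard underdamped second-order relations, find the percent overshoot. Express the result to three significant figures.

%OS ≈ 7.59%

The poles are at −σ ± jω_d with σ = 31.1 and ω_d = 37.9, so ω_n = √(σ²+ω_d²) = 49.0 rad/s and ζ = σ/ω_n = 0.634.
%OS = 100 e^{−πζ/√(1−ζ²)} with ζ = 0.634 gives 7.59%.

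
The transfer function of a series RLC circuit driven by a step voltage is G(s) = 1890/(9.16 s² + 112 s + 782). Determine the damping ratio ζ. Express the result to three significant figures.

Dividing through by 9.16: denominator becomes s² + 12.23 s + 85.37.
So ω_n = √85.37 = 9.24 rad/s and ζ = 12.23/(2·9.24) = 0.662.

ζ ≈ 0.662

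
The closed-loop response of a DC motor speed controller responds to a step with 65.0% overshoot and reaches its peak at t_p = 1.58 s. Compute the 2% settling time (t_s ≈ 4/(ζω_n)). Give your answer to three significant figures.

The overshoot fixes ζ = −ln(OS)/√(π²+ln²(OS)) = 0.136.
t_p = π/ω_d ⇒ ω_d = 1.99 rad/s; then ω_n = ω_d/√(1−ζ²) = 2.01 rad/s.
t_s ≈ 4/(ζω_n) = 4/(0.136·2.01) = 14.7 s.

t_s ≈ 14.7 s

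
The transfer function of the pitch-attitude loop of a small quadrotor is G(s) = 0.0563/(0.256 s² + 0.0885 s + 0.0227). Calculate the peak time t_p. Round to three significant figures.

t_p ≈ 13.0 s

Dividing through by 0.256: denominator becomes s² + 0.3457 s + 0.08867.
So ω_n = √0.08867 = 0.298 rad/s and ζ = 0.3457/(2·0.298) = 0.580.
The damped frequency ω_d = ω_n√(1−ζ²) = 0.242 rad/s. t_p = π/ω_d = 13.0 s.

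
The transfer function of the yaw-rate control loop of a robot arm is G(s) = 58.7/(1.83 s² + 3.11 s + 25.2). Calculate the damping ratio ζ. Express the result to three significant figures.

Dividing through by 1.83: denominator becomes s² + 1.699 s + 13.77.
So ω_n = √13.77 = 3.71 rad/s and ζ = 1.699/(2·3.71) = 0.229.

ζ ≈ 0.229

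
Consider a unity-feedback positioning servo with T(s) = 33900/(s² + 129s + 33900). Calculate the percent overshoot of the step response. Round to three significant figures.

ω_n = √33900 = 184 rad/s; ζ = 129/(2·184) = 0.350.
%OS = 100 e^{−πζ/√(1−ζ²)} with ζ = 0.350 gives 30.9%.

%OS ≈ 30.9%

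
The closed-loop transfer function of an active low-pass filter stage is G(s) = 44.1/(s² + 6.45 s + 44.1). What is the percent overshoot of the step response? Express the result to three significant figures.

Comparing the denominator to s² + 2ζω_n s + ω_n²: ω_n = √44.1 = 6.64 rad/s, and 2ζω_n = 6.45 so ζ = 6.45/(2·6.64) = 0.486.
%OS = 100 e^{−πζ/√(1−ζ²)} with ζ = 0.486 gives 17.5%.

%OS ≈ 17.5%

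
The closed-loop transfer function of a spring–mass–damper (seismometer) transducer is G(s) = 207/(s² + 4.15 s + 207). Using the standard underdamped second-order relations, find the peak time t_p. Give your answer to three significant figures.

Matching coefficients with s² + 2ζω_n s + ω_n² gives ω_n² = 207 ⇒ ω_n = 14.4 rad/s, and ζ = 4.15/(2ω_n) = 0.144.
The damped frequency ω_d = ω_n√(1−ζ²) = 14.2 rad/s. Then t_p = π/ω_d = 0.221 s.

t_p ≈ 0.221 s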